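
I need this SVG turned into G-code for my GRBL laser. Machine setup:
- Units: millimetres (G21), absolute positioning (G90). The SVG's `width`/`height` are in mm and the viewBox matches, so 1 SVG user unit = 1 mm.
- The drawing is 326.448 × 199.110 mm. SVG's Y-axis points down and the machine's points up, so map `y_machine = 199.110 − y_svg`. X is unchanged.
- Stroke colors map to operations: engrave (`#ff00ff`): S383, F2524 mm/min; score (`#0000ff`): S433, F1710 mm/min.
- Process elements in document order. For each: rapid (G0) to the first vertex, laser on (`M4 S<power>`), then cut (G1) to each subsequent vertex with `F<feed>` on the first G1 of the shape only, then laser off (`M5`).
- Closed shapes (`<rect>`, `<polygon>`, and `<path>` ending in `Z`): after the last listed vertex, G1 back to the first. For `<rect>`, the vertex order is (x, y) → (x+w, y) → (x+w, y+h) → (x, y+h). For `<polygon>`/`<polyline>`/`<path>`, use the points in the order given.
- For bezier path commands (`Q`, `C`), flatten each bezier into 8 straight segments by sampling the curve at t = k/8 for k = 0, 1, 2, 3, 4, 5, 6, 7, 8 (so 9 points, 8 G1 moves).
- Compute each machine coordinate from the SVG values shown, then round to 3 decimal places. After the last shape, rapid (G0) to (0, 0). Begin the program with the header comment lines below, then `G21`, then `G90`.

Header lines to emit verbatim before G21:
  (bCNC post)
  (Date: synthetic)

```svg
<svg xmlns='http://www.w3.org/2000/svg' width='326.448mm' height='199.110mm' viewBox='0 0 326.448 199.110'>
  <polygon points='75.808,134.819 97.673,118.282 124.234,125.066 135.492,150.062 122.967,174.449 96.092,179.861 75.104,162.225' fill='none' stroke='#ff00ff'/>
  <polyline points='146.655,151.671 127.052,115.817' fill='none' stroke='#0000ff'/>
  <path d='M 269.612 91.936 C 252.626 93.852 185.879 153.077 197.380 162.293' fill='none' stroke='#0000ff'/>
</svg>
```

1 u = 1 mm; y_m = 199.110 − y.

[1] `<polygon>` regular polygon, #ff00ff→engrave S383 F2524: (75.808,64.291) → (97.673,80.828) → (124.234,74.044) → (135.492,49.048) → (122.967,24.661) → (96.092,19.249) → (75.104,36.885) → (75.808,64.291) (closed)

[2] `<polyline>` line segment, #0000ff→score S433 F1710: (146.655,47.439) → (127.052,83.293)

[3] `<path>` cubic bezier, #0000ff→score S433 F1710: (269.612,107.174) → (261.160,103.979) → (249.542,96.668) → (236.260,86.501) → (222.813,74.733) → (210.702,62.623) → (201.426,51.429) → (196.485,42.408) → (197.380,36.817)

(bCNC post)
(Date: synthetic)
G21
G90
G0 X75.808 Y64.291
M4 S383
G1 X97.673 Y80.828 F2524
G1 X124.234 Y74.044
G1 X135.492 Y49.048
G1 X122.967 Y24.661
G1 X96.092 Y19.249
G1 X75.104 Y36.885
G1 X75.808 Y64.291
M5
G0 X146.655 Y47.439
M4 S433
G1 X127.052 Y83.293 F1710
M5
G0 X269.612 Y107.174
M4 S433
G1 X261.160 Y103.979 F1710
G1 X249.542 Y96.668
G1 X236.260 Y86.501
G1 X222.813 Y74.733
G1 X210.702 Y62.623
G1 X201.426 Y51.429
G1 X196.485 Y42.408
G1 X197.380 Y36.817
M5
G0 X0.000 Y0.000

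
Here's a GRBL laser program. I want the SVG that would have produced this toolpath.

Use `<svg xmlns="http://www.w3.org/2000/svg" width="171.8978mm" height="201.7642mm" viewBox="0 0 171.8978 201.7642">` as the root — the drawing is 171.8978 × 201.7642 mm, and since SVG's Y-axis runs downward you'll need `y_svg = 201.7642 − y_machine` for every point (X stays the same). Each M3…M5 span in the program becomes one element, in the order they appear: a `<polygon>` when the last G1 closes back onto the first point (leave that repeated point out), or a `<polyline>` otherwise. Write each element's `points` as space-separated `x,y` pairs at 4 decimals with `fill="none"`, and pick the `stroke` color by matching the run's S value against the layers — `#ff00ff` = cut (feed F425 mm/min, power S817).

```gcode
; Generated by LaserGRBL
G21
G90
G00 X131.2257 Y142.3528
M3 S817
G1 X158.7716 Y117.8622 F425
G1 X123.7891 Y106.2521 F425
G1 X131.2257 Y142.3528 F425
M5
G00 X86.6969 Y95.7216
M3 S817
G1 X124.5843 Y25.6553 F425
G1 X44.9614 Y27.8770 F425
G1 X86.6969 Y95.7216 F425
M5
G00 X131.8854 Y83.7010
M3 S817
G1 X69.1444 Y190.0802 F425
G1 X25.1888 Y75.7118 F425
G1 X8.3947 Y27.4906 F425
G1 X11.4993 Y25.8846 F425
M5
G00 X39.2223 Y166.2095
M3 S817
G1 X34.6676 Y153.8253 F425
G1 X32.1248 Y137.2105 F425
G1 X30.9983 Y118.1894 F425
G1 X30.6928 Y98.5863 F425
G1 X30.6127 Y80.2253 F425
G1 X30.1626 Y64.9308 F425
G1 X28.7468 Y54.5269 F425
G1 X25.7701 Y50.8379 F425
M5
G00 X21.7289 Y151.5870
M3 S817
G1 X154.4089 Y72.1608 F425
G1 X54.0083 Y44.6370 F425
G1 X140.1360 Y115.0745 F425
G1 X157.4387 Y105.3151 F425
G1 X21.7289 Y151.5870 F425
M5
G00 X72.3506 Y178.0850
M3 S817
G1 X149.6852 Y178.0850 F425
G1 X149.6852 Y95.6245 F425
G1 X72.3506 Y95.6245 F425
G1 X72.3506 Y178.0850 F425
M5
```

Each laser-on run becomes one SVG element. Flip Y back into SVG space with y_svg = 201.7642 − y_machine. Every run uses S817, so all elements get stroke `#ff00ff` (cut).

Run 1: The run returns to its start, so emit a `<polygon>` with points (Y-flipped): 131.2257,59.4114 158.7716,83.9020 123.7891,95.5121.

Run 2: The run returns to its start, so emit a `<polygon>` with points (Y-flipped): 86.6969,106.0426 124.5843,176.1089 44.9614,173.8872.

Run 3: The run is open, so emit a `<polyline>` with points (Y-flipped): 131.8854,118.0632 69.1444,11.6840 25.1888,126.0524 8.3947,174.2736 11.4993,175.8796.

Run 4: The run is open, so emit a `<polyline>` with points (Y-flipped): 39.2223,35.5547 34.6676,47.9389 32.1248,64.5537 30.9983,83.5748 30.6928,103.1779 30.6127,121.5389 30.1626,136.8334 28.7468,147.2373 25.7701,150.9263.

Run 5: The run returns to its start, so emit a `<polygon>` with points (Y-flipped): 21.7289,50.1772 154.4089,129.6034 54.0083,157.1272 140.1360,86.6897 157.4387,96.4491.

Run 6: The run returns to its start, so emit a `<polygon>` with points (Y-flipped): 72.3506,23.6792 149.6852,23.6792 149.6852,106.1397 72.3506,106.1397.

<svg xmlns="http://www.w3.org/2000/svg" width="171.8978mm" height="201.7642mm" viewBox="0 0 171.8978 201.7642">
  <polygon points="131.2257,59.4114 158.7716,83.9020 123.7891,95.5121" fill="none" stroke="#ff00ff"/>
  <polygon points="86.6969,106.0426 124.5843,176.1089 44.9614,173.8872" fill="none" stroke="#ff00ff"/>
  <polyline points="131.8854,118.0632 69.1444,11.6840 25.1888,126.0524 8.3947,174.2736 11.4993,175.8796" fill="none" stroke="#ff00ff"/>
  <polyline points="39.2223,35.5547 34.6676,47.9389 32.1248,64.5537 30.9983,83.5748 30.6928,103.1779 30.6127,121.5389 30.1626,136.8334 28.7468,147.2373 25.7701,150.9263" fill="none" stroke="#ff00ff"/>
  <polygon points="21.7289,50.1772 154.4089,129.6034 54.0083,157.1272 140.1360,86.6897 157.4387,96.4491" fill="none" stroke="#ff00ff"/>
  <polygon points="72.3506,23.6792 149.6852,23.6792 149.6852,106.1397 72.3506,106.1397" fill="none" stroke="#ff00ff"/>
</svg>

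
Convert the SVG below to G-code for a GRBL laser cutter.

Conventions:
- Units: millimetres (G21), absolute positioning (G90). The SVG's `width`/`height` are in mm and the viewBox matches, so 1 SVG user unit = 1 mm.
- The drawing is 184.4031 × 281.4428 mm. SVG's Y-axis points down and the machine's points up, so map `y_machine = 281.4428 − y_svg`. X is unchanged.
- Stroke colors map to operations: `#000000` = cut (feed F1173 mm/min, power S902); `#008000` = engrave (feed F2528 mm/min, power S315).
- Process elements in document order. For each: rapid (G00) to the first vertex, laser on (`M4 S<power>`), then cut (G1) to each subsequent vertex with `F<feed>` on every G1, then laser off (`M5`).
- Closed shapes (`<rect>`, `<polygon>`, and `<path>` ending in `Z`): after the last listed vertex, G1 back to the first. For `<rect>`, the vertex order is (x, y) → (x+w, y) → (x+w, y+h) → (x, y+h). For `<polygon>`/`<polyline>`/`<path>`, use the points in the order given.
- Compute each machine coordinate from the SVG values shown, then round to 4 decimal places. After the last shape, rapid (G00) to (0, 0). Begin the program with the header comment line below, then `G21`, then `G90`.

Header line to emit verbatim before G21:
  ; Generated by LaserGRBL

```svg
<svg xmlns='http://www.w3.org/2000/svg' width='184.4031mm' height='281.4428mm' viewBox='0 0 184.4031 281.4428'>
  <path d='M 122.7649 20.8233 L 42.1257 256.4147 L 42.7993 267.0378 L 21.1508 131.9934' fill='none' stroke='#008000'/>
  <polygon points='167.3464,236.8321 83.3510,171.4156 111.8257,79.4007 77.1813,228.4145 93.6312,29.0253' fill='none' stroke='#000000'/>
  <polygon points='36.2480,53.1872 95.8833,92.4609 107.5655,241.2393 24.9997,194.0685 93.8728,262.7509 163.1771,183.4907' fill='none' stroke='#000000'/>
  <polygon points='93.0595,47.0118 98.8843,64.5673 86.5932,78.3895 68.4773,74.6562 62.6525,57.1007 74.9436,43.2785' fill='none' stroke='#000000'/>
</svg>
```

Since the viewBox matches the mm dimensions, user units are millimetres directly. The only transform is the Y-flip y_m = 281.4428 − y_svg.

Shape 1 is a open polyline drawn with `<path>`. Its stroke #008000 means engrave at S315, F2528. After flipping Y the toolpath is (122.7649,260.6195) → (42.1257,25.0281) → (42.7993,14.4050) → (21.1508,149.4494).

Shape 2 is a closed polygon drawn with `<polygon>`. Its stroke #000000 means cut at S902, F1173. After flipping Y the toolpath is (167.3464,44.6107) → (83.3510,110.0272) → (111.8257,202.0421) → (77.1813,53.0283) → (93.6312,252.4175) → (167.3464,44.6107), returning to the start.

Shape 3 is a closed polygon drawn with `<polygon>`. Its stroke #000000 means cut at S902, F1173. After flipping Y the toolpath is (36.2480,228.2556) → (95.8833,188.9819) → (107.5655,40.2035) → (24.9997,87.3743) → (93.8728,18.6919) → (163.1771,97.9521) → (36.2480,228.2556), returning to the start.

Shape 4 is a regular polygon drawn with `<polygon>`. Its stroke #000000 means cut at S902, F1173. After flipping Y the toolpath is (93.0595,234.4310) → (98.8843,216.8755) → (86.5932,203.0533) → (68.4773,206.7866) → (62.6525,224.3421) → (74.9436,238.1643) → (93.0595,234.4310), returning to the start.

; Generated by LaserGRBL
G21
G90
G00 X122.7649 Y260.6195
M4 S315
G1 X42.1257 Y25.0281 F2528
G1 X42.7993 Y14.4050 F2528
G1 X21.1508 Y149.4494 F2528
M5
G00 X167.3464 Y44.6107
M4 S902
G1 X83.3510 Y110.0272 F1173
G1 X111.8257 Y202.0421 F1173
G1 X77.1813 Y53.0283 F1173
G1 X93.6312 Y252.4175 F1173
G1 X167.3464 Y44.6107 F1173
M5
G00 X36.2480 Y228.2556
M4 S902
G1 X95.8833 Y188.9819 F1173
G1 X107.5655 Y40.2035 F1173
G1 X24.9997 Y87.3743 F1173
G1 X93.8728 Y18.6919 F1173
G1 X163.1771 Y97.9521 F1173
G1 X36.2480 Y228.2556 F1173
M5
G00 X93.0595 Y234.4310
M4 S902
G1 X98.8843 Y216.8755 F1173
G1 X86.5932 Y203.0533 F1173
G1 X68.4773 Y206.7866 F1173
G1 X62.6525 Y224.3421 F1173
G1 X74.9436 Y238.1643 F1173
G1 X93.0595 Y234.4310 F1173
M5
G00 X0.0000 Y0.0000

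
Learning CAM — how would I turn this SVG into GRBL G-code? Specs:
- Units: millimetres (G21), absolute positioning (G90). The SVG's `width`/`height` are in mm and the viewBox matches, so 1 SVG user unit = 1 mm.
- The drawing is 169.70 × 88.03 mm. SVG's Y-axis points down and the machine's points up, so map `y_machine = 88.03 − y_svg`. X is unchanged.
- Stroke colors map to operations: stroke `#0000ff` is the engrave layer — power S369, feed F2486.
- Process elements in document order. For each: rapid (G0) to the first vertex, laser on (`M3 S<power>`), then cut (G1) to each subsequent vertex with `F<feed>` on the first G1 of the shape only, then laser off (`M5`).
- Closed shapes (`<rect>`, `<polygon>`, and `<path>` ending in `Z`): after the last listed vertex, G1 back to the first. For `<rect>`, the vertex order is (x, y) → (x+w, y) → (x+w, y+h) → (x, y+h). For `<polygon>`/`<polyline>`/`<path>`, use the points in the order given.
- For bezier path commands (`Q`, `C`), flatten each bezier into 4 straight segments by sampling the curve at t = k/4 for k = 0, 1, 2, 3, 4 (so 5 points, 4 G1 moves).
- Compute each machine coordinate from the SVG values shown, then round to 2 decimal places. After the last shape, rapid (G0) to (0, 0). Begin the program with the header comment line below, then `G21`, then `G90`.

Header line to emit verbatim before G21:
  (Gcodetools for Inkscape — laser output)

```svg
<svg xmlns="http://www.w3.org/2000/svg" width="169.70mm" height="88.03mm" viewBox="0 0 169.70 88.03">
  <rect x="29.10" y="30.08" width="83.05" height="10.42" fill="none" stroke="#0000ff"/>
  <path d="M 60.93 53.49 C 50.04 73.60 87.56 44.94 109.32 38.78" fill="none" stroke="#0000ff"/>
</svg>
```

Since the viewBox matches the mm dimensions, user units are millimetres directly. The only transform is the Y-flip y_m = 88.03 − y_svg.

Shape 1 is a rectangle drawn with `<rect>`. Its stroke #0000ff means engrave at S369, F2486. After flipping Y the toolpath is (29.10,57.95) → (112.15,57.95) → (112.15,47.53) → (29.10,47.53) → (29.10,57.95), returning to the start.

Shape 2 is a cubic bezier drawn with `<path>`. Its stroke #0000ff means engrave at S369, F2486. After flipping Y the toolpath is (60.93,34.54) → (60.84,27.49) → (72.88,32.04) → (91.05,41.52) → (109.32,49.25).

(Gcodetools for Inkscape — laser output)
G21
G90
G0 X29.10 Y57.95
M3 S369
G1 X112.15 Y57.95 F2486
G1 X112.15 Y47.53
G1 X29.10 Y47.53
G1 X29.10 Y57.95
M5
G0 X60.93 Y34.54
M3 S369
G1 X60.84 Y27.49 F2486
G1 X72.88 Y32.04
G1 X91.05 Y41.52
G1 X109.32 Y49.25
M5
G0 X0.00 Y0.00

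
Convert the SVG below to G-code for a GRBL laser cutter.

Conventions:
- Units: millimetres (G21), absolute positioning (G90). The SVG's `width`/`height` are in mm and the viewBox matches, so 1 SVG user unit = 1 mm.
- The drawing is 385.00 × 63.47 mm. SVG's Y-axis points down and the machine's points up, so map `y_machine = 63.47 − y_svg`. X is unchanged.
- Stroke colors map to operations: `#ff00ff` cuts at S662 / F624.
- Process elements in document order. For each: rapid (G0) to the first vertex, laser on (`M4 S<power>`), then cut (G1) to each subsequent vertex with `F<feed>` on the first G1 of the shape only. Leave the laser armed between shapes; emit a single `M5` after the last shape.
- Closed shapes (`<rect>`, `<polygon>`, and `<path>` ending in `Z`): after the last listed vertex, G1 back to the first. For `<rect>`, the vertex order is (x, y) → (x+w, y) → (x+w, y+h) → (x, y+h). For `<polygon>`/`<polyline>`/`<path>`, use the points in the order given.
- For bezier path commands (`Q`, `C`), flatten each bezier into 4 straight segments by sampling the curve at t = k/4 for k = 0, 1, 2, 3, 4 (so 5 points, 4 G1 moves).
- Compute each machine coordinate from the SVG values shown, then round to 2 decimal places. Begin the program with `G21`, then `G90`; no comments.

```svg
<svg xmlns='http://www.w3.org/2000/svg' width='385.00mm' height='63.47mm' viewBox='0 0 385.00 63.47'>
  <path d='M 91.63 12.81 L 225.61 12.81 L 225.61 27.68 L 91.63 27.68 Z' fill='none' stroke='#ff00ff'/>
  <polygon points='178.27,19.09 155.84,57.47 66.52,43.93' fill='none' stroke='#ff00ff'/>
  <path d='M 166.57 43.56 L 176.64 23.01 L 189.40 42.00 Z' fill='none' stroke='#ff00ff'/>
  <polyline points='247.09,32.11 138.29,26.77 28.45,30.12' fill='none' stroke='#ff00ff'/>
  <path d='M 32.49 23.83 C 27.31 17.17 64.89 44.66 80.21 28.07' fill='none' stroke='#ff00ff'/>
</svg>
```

1 u = 1 mm; y_m = 63.47 − y.

[1] `<path>` rectangle, #ff00ff→cut S662 F624: (91.63,50.66) → (225.61,50.66) → (225.61,35.79) → (91.63,35.79) → (91.63,50.66) (closed)

[2] `<polygon>` closed polygon, #ff00ff→cut S662 F624: (178.27,44.38) → (155.84,6.00) → (66.52,19.54) → (178.27,44.38) (closed)

[3] `<path>` regular polygon, #ff00ff→cut S662 F624: (166.57,19.91) → (176.64,40.46) → (189.40,21.47) → (166.57,19.91) (closed)

[4] `<polyline>` open polyline, #ff00ff→cut S662 F624: (247.09,31.36) → (138.29,36.70) → (28.45,33.35)

[5] `<path>` cubic bezier, #ff00ff→cut S662 F624: (32.49,39.64) → (35.61,39.45) → (48.66,33.80) → (65.56,30.00) → (80.21,35.40)

G21
G90
G0 X91.63 Y50.66
M4 S662
G1 X225.61 Y50.66 F624
G1 X225.61 Y35.79
G1 X91.63 Y35.79
G1 X91.63 Y50.66
G0 X178.27 Y44.38
M4 S662
G1 X155.84 Y6.00 F624
G1 X66.52 Y19.54
G1 X178.27 Y44.38
G0 X166.57 Y19.91
M4 S662
G1 X176.64 Y40.46 F624
G1 X189.40 Y21.47
G1 X166.57 Y19.91
G0 X247.09 Y31.36
M4 S662
G1 X138.29 Y36.70 F624
G1 X28.45 Y33.35
G0 X32.49 Y39.64
M4 S662
G1 X35.61 Y39.45 F624
G1 X48.66 Y33.80
G1 X65.56 Y30.00
G1 X80.21 Y35.40
M5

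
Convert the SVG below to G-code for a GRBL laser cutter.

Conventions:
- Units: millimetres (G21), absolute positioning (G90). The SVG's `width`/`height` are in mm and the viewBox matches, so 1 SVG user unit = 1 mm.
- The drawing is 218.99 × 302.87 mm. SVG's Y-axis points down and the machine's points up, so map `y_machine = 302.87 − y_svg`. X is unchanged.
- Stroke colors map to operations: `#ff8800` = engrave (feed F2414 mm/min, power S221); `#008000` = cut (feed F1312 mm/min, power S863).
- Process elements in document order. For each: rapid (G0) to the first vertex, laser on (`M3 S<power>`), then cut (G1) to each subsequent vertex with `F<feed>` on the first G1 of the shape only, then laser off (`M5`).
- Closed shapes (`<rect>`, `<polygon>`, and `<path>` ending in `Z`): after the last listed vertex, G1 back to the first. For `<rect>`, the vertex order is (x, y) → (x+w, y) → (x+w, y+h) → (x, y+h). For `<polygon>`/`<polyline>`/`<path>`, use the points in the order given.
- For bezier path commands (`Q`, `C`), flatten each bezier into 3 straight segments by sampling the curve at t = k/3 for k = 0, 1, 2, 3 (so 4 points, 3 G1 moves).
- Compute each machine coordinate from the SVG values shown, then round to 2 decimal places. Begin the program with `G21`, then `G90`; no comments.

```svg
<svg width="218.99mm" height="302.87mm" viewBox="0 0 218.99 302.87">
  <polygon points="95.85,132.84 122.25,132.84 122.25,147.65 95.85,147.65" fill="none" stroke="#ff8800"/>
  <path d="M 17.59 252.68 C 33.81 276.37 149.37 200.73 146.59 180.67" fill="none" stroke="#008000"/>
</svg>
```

viewBox `0 0 218.99 302.87` with mm width/height → 1 unit = 1 mm. Flip: y_m = 302.87 − y_svg.

**Shape 1** — `<polygon>` rectangle, stroke `#ff8800` → engrave (S221, F2414). Machine vertices: (95.85,170.03) → (122.25,170.03) → (122.25,155.22) → (95.85,155.22) → (95.85,170.03). Closed: final G1 returns to the first vertex.

**Shape 2** — `<path>` cubic bezier, stroke `#008000` → cut (S863, F1312). Control points (SVG): P0=(17.59,252.68), P1=(33.81,276.37), P2=(149.37,200.73), P3=(146.59,180.67); sampled at t=k/3. Machine vertices: (17.59,50.19) → (58.86,53.87) → (117.99,89.35) → (146.59,122.20). Open path.

G21
G90
G0 X95.85 Y170.03
M3 S221
G1 X122.25 Y170.03 F2414
G1 X122.25 Y155.22
G1 X95.85 Y155.22
G1 X95.85 Y170.03
M5
G0 X17.59 Y50.19
M3 S863
G1 X58.86 Y53.87 F1312
G1 X117.99 Y89.35
G1 X146.59 Y122.20
M5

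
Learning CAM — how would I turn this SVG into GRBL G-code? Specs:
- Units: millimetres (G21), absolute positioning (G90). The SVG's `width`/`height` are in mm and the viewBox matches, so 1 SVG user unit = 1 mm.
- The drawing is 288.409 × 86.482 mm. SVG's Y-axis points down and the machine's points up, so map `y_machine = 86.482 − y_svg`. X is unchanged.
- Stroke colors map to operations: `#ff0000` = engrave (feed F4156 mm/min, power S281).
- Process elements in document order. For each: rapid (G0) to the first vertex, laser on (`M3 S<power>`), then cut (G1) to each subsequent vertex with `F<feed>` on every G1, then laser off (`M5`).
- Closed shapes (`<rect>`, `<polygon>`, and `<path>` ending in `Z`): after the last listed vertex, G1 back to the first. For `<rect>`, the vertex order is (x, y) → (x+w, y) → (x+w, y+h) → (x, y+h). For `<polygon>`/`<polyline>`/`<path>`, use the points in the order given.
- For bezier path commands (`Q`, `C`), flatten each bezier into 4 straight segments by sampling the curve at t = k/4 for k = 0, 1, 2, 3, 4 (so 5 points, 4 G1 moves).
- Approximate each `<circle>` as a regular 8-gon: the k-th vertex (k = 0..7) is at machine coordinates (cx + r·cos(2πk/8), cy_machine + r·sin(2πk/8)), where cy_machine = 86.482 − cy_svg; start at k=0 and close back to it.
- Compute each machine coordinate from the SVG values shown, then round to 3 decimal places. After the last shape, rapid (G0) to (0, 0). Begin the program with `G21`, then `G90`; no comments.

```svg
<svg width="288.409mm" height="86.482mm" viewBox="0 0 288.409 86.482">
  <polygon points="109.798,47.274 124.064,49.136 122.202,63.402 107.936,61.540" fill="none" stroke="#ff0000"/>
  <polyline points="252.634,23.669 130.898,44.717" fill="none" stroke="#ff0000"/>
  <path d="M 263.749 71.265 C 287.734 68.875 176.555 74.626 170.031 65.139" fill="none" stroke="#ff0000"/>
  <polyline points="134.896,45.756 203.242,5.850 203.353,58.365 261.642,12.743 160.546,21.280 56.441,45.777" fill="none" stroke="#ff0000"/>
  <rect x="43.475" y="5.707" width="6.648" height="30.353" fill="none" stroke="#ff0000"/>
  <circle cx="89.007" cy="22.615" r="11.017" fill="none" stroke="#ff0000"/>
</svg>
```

G21
G90
G0 X109.798 Y39.208
M3 S281
G1 X124.064 Y37.346 F4156
G1 X122.202 Y23.080 F4156
G1 X107.936 Y24.942 F4156
G1 X109.798 Y39.208 F4156
M5
G0 X252.634 Y62.813
M3 S281
G1 X130.898 Y41.765 F4156
M5
G0 X263.749 Y15.217
M3 S281
G1 X260.142 Y15.848 F4156
G1 X228.331 Y15.619 F4156
G1 X190.800 Y16.720 F4156
G1 X170.031 Y21.343 F4156
M5
G0 X134.896 Y40.726
M3 S281
G1 X203.242 Y80.632 F4156
G1 X203.353 Y28.117 F4156
G1 X261.642 Y73.739 F4156
G1 X160.546 Y65.202 F4156
G1 X56.441 Y40.705 F4156
M5
G0 X43.475 Y80.775
M3 S281
G1 X50.123 Y80.775 F4156
G1 X50.123 Y50.422 F4156
G1 X43.475 Y50.422 F4156
G1 X43.475 Y80.775 F4156
M5
G0 X100.024 Y63.867
M3 S281
G1 X96.797 Y71.657 F4156
G1 X89.007 Y74.884 F4156
G1 X81.217 Y71.657 F4156
G1 X77.990 Y63.867 F4156
G1 X81.217 Y56.077 F4156
G1 X89.007 Y52.850 F4156
G1 X96.797 Y56.077 F4156
G1 X100.024 Y63.867 F4156
M5
G0 X0.000 Y0.000

Since the viewBox matches the mm dimensions, user units are millimetres directly. The only transform is the Y-flip y_m = 86.482 − y_svg.

Shape 1 is a regular polygon drawn with `<polygon>`. Its stroke #ff0000 means engrave at S281, F4156. After flipping Y the toolpath is (109.798,39.208) → (124.064,37.346) → (122.202,23.080) → (107.936,24.942) → (109.798,39.208), returning to the start.

Shape 2 is a line segment drawn with `<polyline>`. Its stroke #ff0000 means engrave at S281, F4156. After flipping Y the toolpath is (252.634,62.813) → (130.898,41.765).

Shape 3 is a cubic bezier drawn with `<path>`. Its stroke #ff0000 means engrave at S281, F4156. After flipping Y the toolpath is (263.749,15.217) → (260.142,15.848) → (228.331,15.619) → (190.800,16.720) → (170.031,21.343).

Shape 4 is a open polyline drawn with `<polyline>`. Its stroke #ff0000 means engrave at S281, F4156. After flipping Y the toolpath is (134.896,40.726) → (203.242,80.632) → (203.353,28.117) → (261.642,73.739) → (160.546,65.202) → (56.441,40.705).

Shape 5 is a rectangle drawn with `<rect>`. Its stroke #ff0000 means engrave at S281, F4156. After flipping Y the toolpath is (43.475,80.775) → (50.123,80.775) → (50.123,50.422) → (43.475,50.422) → (43.475,80.775), returning to the start.

Shape 6 is a circle drawn with `<circle>`. Its stroke #ff0000 means engrave at S281, F4156. After flipping Y the toolpath is (100.024,63.867) → (96.797,71.657) → (89.007,74.884) → (81.217,71.657) → (77.990,63.867) → (81.217,56.077) → (89.007,52.850) → (96.797,56.077) → (100.024,63.867), returning to the start.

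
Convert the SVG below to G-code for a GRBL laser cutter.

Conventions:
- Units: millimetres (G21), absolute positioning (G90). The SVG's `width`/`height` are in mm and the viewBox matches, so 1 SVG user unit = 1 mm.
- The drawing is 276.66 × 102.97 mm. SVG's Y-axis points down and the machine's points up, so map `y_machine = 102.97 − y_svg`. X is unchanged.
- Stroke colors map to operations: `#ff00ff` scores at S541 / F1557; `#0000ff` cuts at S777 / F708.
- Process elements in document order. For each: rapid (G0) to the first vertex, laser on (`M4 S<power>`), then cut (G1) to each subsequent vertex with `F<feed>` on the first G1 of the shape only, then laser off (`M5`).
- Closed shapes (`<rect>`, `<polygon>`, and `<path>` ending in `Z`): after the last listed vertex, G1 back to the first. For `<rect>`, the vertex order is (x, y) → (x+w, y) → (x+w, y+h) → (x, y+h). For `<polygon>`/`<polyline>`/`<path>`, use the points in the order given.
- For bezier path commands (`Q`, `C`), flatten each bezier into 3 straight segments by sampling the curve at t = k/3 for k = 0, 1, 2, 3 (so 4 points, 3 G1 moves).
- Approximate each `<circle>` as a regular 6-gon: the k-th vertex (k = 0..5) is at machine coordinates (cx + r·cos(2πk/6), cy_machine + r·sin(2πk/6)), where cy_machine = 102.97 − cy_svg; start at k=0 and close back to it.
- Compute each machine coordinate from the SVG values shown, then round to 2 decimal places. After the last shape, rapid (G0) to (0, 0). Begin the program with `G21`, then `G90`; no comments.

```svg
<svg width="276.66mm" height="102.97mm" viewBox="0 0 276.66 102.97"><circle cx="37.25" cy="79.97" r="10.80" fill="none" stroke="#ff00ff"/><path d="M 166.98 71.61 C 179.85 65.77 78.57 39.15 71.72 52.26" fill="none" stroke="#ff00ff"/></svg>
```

Since the viewBox matches the mm dimensions, user units are millimetres directly. The only transform is the Y-flip y_m = 102.97 − y_svg.

Shape 1 is a circle drawn with `<circle>`. Its stroke #ff00ff means score at S541, F1557. After flipping Y the toolpath is (48.05,23.00) → (42.65,32.35) → (31.85,32.35) → (26.45,23.00) → (31.85,13.65) → (42.65,13.65) → (48.05,23.00), returning to the start.

Shape 2 is a cubic bezier drawn with `<path>`. Its stroke #ff00ff means score at S541, F1557. After flipping Y the toolpath is (166.98,31.36) → (149.53,41.89) → (102.32,52.82) → (71.72,50.71).

G21
G90
G0 X48.05 Y23.00
M4 S541
G1 X42.65 Y32.35 F1557
G1 X31.85 Y32.35
G1 X26.45 Y23.00
G1 X31.85 Y13.65
G1 X42.65 Y13.65
G1 X48.05 Y23.00
M5
G0 X166.98 Y31.36
M4 S541
G1 X149.53 Y41.89 F1557
G1 X102.32 Y52.82
G1 X71.72 Y50.71
M5
G0 X0.00 Y0.00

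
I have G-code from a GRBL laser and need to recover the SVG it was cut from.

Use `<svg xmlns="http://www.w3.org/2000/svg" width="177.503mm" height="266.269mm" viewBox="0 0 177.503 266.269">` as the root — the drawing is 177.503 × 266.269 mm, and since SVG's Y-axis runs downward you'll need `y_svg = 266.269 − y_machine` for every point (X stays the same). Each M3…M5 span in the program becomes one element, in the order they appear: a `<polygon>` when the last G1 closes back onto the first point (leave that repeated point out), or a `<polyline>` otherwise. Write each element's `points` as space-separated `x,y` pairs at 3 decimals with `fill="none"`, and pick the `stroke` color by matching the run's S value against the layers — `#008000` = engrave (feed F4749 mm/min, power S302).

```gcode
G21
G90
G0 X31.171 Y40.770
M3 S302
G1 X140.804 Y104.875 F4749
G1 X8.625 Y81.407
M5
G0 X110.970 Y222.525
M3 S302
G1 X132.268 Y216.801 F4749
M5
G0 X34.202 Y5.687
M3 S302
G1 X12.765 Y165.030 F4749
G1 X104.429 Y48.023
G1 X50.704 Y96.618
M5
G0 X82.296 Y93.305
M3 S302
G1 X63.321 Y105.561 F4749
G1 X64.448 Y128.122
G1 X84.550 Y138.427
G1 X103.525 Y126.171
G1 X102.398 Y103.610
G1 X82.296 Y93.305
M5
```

Machine Y-up, SVG Y-down with viewBox height 266.269, so y_svg = 266.269 − y_machine; X carries over. Every run uses S302, so all elements get stroke `#008000` (engrave).

Run 1: The run is open, so emit a `<polyline>` with points (Y-flipped): 31.171,225.499 140.804,161.394 8.625,184.862.

Run 2: The run is open, so emit a `<polyline>` with points (Y-flipped): 110.970,43.744 132.268,49.468.

Run 3: The run is open, so emit a `<polyline>` with points (Y-flipped): 34.202,260.582 12.765,101.239 104.429,218.246 50.704,169.651.

Run 4: The run returns to its start, so emit a `<polygon>` with points (Y-flipped): 82.296,172.964 63.321,160.708 64.448,138.147 84.550,127.842 103.525,140.098 102.398,162.659.

<svg xmlns="http://www.w3.org/2000/svg" width="177.503mm" height="266.269mm" viewBox="0 0 177.503 266.269">
  <polyline points="31.171,225.499 140.804,161.394 8.625,184.862" fill="none" stroke="#008000"/>
  <polyline points="110.970,43.744 132.268,49.468" fill="none" stroke="#008000"/>
  <polyline points="34.202,260.582 12.765,101.239 104.429,218.246 50.704,169.651" fill="none" stroke="#008000"/>
  <polygon points="82.296,172.964 63.321,160.708 64.448,138.147 84.550,127.842 103.525,140.098 102.398,162.659" fill="none" stroke="#008000"/>
</svg>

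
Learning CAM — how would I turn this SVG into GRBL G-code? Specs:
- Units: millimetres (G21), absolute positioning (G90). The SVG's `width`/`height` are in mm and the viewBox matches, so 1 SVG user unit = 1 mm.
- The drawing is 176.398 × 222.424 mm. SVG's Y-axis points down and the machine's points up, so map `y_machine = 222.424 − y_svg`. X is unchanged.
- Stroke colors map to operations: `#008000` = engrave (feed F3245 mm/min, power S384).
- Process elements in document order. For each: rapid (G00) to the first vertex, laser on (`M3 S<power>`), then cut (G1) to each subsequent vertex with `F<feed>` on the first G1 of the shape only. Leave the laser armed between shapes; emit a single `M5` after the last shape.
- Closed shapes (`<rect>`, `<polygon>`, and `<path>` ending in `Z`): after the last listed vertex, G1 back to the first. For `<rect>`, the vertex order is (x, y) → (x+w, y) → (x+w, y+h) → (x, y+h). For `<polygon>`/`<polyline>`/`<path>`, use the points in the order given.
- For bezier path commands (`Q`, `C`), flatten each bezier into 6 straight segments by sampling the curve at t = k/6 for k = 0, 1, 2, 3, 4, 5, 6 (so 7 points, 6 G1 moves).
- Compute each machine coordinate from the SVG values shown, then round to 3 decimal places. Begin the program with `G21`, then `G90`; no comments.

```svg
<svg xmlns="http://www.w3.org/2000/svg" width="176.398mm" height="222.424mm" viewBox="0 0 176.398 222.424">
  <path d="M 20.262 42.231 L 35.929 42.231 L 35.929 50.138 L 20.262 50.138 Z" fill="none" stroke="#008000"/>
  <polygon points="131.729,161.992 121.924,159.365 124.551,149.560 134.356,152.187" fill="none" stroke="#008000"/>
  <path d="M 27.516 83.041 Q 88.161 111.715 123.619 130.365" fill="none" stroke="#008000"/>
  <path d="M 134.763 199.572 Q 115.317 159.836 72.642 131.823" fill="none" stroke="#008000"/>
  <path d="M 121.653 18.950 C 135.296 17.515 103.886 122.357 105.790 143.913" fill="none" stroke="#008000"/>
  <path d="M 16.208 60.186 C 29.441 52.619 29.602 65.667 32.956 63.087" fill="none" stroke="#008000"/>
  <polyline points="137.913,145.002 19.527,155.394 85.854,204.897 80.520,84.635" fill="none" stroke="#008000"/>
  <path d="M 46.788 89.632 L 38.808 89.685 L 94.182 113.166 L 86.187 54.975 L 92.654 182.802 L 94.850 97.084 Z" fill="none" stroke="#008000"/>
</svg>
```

G21
G90
G00 X20.262 Y180.193
M3 S384
G1 X35.929 Y180.193 F3245
G1 X35.929 Y172.286
G1 X20.262 Y172.286
G1 X20.262 Y180.193
G00 X131.729 Y60.432
M3 S384
G1 X121.924 Y63.059 F3245
G1 X124.551 Y72.864
G1 X134.356 Y70.237
G1 X131.729 Y60.432
G00 X27.516 Y139.383
M3 S384
G1 X47.031 Y130.103 F3245
G1 X65.147 Y121.381
G1 X81.864 Y113.215
G1 X97.182 Y105.606
G1 X111.100 Y98.554
G1 X123.619 Y92.059
G00 X134.763 Y22.852
M3 S384
G1 X127.636 Y35.772 F3245
G1 X119.218 Y48.040
G1 X109.510 Y59.657
G1 X98.511 Y70.623
G1 X86.222 Y80.938
G1 X72.642 Y90.601
G00 X121.653 Y203.474
M3 S384
G1 X125.083 Y196.213 F3245
G1 X123.181 Y176.504
G1 X118.124 Y149.614
G1 X112.088 Y120.808
G1 X107.251 Y95.352
G1 X105.790 Y78.511
G00 X16.208 Y162.238
M3 S384
G1 X21.810 Y164.471 F3245
G1 X25.686 Y164.276
G1 X28.287 Y162.658
G1 X30.064 Y160.624
G1 X31.470 Y159.182
G1 X32.956 Y159.337
G00 X137.913 Y77.422
M3 S384
G1 X19.527 Y67.030 F3245
G1 X85.854 Y17.527
G1 X80.520 Y137.789
G00 X46.788 Y132.792
M3 S384
G1 X38.808 Y132.739 F3245
G1 X94.182 Y109.258
G1 X86.187 Y167.449
G1 X92.654 Y39.622
G1 X94.850 Y125.340
G1 X46.788 Y132.792
M5

1 u = 1 mm; y_m = 222.424 − y.

[1] `<path>` rectangle, #008000→engrave S384 F3245: (20.262,180.193) → (35.929,180.193) → (35.929,172.286) → (20.262,172.286) → (20.262,180.193) (closed)

[2] `<polygon>` regular polygon, #008000→engrave S384 F3245: (131.729,60.432) → (121.924,63.059) → (124.551,72.864) → (134.356,70.237) → (131.729,60.432) (closed)

[3] `<path>` quadratic bezier, #008000→engrave S384 F3245: (27.516,139.383) → (47.031,130.103) → (65.147,121.381) → (81.864,113.215) → (97.182,105.606) → (111.100,98.554) → (123.619,92.059)

[4] `<path>` quadratic bezier, #008000→engrave S384 F3245: (134.763,22.852) → (127.636,35.772) → (119.218,48.040) → (109.510,59.657) → (98.511,70.623) → (86.222,80.938) → (72.642,90.601)

[5] `<path>` cubic bezier, #008000→engrave S384 F3245: (121.653,203.474) → (125.083,196.213) → (123.181,176.504) → (118.124,149.614) → (112.088,120.808) → (107.251,95.352) → (105.790,78.511)

[6] `<path>` cubic bezier, #008000→engrave S384 F3245: (16.208,162.238) → (21.810,164.471) → (25.686,164.276) → (28.287,162.658) → (30.064,160.624) → (31.470,159.182) → (32.956,159.337)

[7] `<polyline>` open polyline, #008000→engrave S384 F3245: (137.913,77.422) → (19.527,67.030) → (85.854,17.527) → (80.520,137.789)

[8] `<path>` closed polygon, #008000→engrave S384 F3245: (46.788,132.792) → (38.808,132.739) → (94.182,109.258) → (86.187,167.449) → (92.654,39.622) → (94.850,125.340) → (46.788,132.792) (closed)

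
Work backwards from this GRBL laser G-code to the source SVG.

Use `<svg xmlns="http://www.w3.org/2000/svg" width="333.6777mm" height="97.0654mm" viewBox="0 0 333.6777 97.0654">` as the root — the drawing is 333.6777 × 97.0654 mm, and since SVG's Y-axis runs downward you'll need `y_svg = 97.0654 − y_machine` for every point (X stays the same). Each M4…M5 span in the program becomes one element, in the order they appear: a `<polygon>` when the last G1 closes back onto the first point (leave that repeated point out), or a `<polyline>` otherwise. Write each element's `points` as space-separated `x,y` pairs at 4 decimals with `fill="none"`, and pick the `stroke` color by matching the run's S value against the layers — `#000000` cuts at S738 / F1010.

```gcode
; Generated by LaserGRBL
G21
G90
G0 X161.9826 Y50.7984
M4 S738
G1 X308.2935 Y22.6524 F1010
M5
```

<svg xmlns="http://www.w3.org/2000/svg" width="333.6777mm" height="97.0654mm" viewBox="0 0 333.6777 97.0654">
  <polyline points="161.9826,46.2670 308.2935,74.4130" fill="none" stroke="#000000"/>
</svg>

Machine Y-up, SVG Y-down with viewBox height 97.0654, so y_svg = 97.0654 − y_machine; X carries over. Every run uses S738, so all elements get stroke `#000000` (cut).

Run 1: The run is open, so emit a `<polyline>` with points (Y-flipped): 161.9826,46.2670 308.2935,74.4130.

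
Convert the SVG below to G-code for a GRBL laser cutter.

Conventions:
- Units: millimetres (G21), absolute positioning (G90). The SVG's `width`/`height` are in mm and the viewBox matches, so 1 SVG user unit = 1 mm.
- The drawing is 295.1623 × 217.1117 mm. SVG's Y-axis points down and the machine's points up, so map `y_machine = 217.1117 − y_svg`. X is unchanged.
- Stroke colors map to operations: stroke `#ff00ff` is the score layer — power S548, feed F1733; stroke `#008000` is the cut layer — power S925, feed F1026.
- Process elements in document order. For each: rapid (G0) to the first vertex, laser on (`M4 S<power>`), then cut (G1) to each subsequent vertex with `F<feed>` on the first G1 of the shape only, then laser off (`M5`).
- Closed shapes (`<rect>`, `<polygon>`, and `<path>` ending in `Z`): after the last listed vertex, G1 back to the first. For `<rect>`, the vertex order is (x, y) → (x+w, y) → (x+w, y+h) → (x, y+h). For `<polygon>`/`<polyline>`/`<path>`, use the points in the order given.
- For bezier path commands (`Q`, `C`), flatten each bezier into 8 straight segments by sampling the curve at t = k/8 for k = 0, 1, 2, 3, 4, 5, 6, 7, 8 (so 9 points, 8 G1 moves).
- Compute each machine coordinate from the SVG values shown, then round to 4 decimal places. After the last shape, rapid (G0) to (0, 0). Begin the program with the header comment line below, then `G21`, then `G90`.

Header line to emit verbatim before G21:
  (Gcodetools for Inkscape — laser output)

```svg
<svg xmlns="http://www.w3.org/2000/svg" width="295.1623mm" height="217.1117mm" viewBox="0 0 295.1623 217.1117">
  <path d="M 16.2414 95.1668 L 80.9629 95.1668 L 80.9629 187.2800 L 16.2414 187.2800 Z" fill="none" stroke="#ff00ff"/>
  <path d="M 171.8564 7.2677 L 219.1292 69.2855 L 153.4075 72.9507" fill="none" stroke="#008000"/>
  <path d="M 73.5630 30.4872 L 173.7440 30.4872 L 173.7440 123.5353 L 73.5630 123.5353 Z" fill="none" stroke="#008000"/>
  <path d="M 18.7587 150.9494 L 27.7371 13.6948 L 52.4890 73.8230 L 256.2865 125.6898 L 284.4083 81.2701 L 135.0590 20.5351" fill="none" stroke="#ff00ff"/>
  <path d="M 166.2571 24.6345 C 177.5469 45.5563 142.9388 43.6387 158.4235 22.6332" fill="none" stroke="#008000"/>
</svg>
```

Since the viewBox matches the mm dimensions, user units are millimetres directly. The only transform is the Y-flip y_m = 217.1117 − y_svg.

Shape 1 is a rectangle drawn with `<path>`. Its stroke #ff00ff means score at S548, F1733. After flipping Y the toolpath is (16.2414,121.9449) → (80.9629,121.9449) → (80.9629,29.8317) → (16.2414,29.8317) → (16.2414,121.9449), returning to the start.

Shape 2 is a open polyline drawn with `<path>`. Its stroke #008000 means cut at S925, F1026. After flipping Y the toolpath is (171.8564,209.8440) → (219.1292,147.8262) → (153.4075,144.1610).

Shape 3 is a rectangle drawn with `<path>`. Its stroke #008000 means cut at S925, F1026. After flipping Y the toolpath is (73.5630,186.6245) → (173.7440,186.6245) → (173.7440,93.5764) → (73.5630,93.5764) → (73.5630,186.6245), returning to the start.

Shape 4 is a open polyline drawn with `<path>`. Its stroke #ff00ff means score at S548, F1733. After flipping Y the toolpath is (18.7587,66.1623) → (27.7371,203.4169) → (52.4890,143.2887) → (256.2865,91.4219) → (284.4083,135.8416) → (135.0590,196.5766).

Shape 5 is a cubic bezier drawn with `<path>`. Its stroke #008000 means cut at S925, F1026. After flipping Y the toolpath is (166.2571,192.4772) → (168.5268,185.6948) → (167.6184,181.0096) → (164.6570,178.3777) → (160.7672,177.7551) → (157.0741,179.0979) → (154.7025,182.3620) → (154.7774,187.5035) → (158.4235,194.4785).

(Gcodetools for Inkscape — laser output)
G21
G90
G0 X16.2414 Y121.9449
M4 S548
G1 X80.9629 Y121.9449 F1733
G1 X80.9629 Y29.8317
G1 X16.2414 Y29.8317
G1 X16.2414 Y121.9449
M5
G0 X171.8564 Y209.8440
M4 S925
G1 X219.1292 Y147.8262 F1026
G1 X153.4075 Y144.1610
M5
G0 X73.5630 Y186.6245
M4 S925
G1 X173.7440 Y186.6245 F1026
G1 X173.7440 Y93.5764
G1 X73.5630 Y93.5764
G1 X73.5630 Y186.6245
M5
G0 X18.7587 Y66.1623
M4 S548
G1 X27.7371 Y203.4169 F1733
G1 X52.4890 Y143.2887
G1 X256.2865 Y91.4219
G1 X284.4083 Y135.8416
G1 X135.0590 Y196.5766
M5
G0 X166.2571 Y192.4772
M4 S925
G1 X168.5268 Y185.6948 F1026
G1 X167.6184 Y181.0096
G1 X164.6570 Y178.3777
G1 X160.7672 Y177.7551
G1 X157.0741 Y179.0979
G1 X154.7025 Y182.3620
G1 X154.7774 Y187.5035
G1 X158.4235 Y194.4785
M5
G0 X0.0000 Y0.0000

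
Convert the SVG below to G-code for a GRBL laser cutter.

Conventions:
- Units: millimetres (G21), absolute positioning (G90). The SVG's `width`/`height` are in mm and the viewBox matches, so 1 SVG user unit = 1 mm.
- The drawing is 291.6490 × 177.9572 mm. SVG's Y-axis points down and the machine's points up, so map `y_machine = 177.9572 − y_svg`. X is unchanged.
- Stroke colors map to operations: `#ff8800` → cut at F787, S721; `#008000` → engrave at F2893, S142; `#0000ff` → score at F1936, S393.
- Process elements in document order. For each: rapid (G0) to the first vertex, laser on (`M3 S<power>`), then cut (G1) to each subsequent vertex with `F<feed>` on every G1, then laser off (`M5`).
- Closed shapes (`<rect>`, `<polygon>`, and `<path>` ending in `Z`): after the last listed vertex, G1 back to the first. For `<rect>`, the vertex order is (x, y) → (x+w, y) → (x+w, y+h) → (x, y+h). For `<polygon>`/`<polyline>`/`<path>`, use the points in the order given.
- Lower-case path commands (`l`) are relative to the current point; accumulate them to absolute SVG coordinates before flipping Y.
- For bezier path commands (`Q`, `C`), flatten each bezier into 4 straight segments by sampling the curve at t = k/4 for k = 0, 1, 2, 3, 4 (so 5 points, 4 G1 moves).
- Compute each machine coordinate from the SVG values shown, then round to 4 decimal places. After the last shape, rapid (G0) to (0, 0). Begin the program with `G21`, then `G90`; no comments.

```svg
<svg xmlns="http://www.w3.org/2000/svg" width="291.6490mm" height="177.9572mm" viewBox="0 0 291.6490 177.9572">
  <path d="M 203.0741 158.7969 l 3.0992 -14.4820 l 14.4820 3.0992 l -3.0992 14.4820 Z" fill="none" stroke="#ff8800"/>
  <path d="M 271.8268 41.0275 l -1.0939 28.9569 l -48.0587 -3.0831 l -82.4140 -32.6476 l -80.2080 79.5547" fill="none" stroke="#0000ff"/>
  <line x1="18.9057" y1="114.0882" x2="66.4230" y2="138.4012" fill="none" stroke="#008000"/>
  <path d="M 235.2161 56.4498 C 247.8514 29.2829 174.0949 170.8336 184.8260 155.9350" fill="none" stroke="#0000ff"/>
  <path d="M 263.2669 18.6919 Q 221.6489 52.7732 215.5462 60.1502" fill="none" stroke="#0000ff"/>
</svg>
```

viewBox `0 0 291.6490 177.9572` with mm width/height → 1 unit = 1 mm. Flip: y_m = 177.9572 − y_svg.

**Shape 1** — `<path>` regular polygon, stroke `#ff8800` → cut (S721, F787). Machine vertices: (203.0741,19.1603) → (206.1733,33.6423) → (220.6553,30.5431) → (217.5561,16.0611) → (203.0741,19.1603). Closed: final G1 returns to the first vertex.

**Shape 2** — `<path>` open polyline, stroke `#0000ff` → score (S393, F1936). Machine vertices: (271.8268,136.9297) → (270.7329,107.9728) → (222.6742,111.0559) → (140.2602,143.7035) → (60.0522,64.1488). Open path.

**Shape 3** — `<line>` line segment, stroke `#008000` → engrave (S142, F2893). Machine vertices: (18.9057,63.8690) → (66.4230,39.5560). Open path.

**Shape 4** — `<path>` cubic bezier, stroke `#0000ff` → score (S393, F1936). Control points (SVG): P0=(235.2161,56.4498), P1=(247.8514,29.2829), P2=(174.0949,170.8336), P3=(184.8260,155.9350); sampled at t=k/4. Machine vertices: (235.2161,121.5074) → (231.1641,115.3288) → (210.7351,76.3654) → (189.9491,35.1018) → (184.8260,22.0222). Open path.

**Shape 5** — `<path>` quadratic bezier, stroke `#0000ff` → score (S393, F1936). Control points (SVG): P0=(263.2669,18.6919), P1=(221.6489,52.7732), P2=(215.5462,60.1502); sampled at t=k/4. Machine vertices: (263.2669,159.2653) → (244.6776,143.8937) → (230.5277,131.8601) → (220.8173,123.1645) → (215.5462,117.8070). Open path.

G21
G90
G0 X203.0741 Y19.1603
M3 S721
G1 X206.1733 Y33.6423 F787
G1 X220.6553 Y30.5431 F787
G1 X217.5561 Y16.0611 F787
G1 X203.0741 Y19.1603 F787
M5
G0 X271.8268 Y136.9297
M3 S393
G1 X270.7329 Y107.9728 F1936
G1 X222.6742 Y111.0559 F1936
G1 X140.2602 Y143.7035 F1936
G1 X60.0522 Y64.1488 F1936
M5
G0 X18.9057 Y63.8690
M3 S142
G1 X66.4230 Y39.5560 F2893
M5
G0 X235.2161 Y121.5074
M3 S393
G1 X231.1641 Y115.3288 F1936
G1 X210.7351 Y76.3654 F1936
G1 X189.9491 Y35.1018 F1936
G1 X184.8260 Y22.0222 F1936
M5
G0 X263.2669 Y159.2653
M3 S393
G1 X244.6776 Y143.8937 F1936
G1 X230.5277 Y131.8601 F1936
G1 X220.8173 Y123.1645 F1936
G1 X215.5462 Y117.8070 F1936
M5
G0 X0.0000 Y0.0000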